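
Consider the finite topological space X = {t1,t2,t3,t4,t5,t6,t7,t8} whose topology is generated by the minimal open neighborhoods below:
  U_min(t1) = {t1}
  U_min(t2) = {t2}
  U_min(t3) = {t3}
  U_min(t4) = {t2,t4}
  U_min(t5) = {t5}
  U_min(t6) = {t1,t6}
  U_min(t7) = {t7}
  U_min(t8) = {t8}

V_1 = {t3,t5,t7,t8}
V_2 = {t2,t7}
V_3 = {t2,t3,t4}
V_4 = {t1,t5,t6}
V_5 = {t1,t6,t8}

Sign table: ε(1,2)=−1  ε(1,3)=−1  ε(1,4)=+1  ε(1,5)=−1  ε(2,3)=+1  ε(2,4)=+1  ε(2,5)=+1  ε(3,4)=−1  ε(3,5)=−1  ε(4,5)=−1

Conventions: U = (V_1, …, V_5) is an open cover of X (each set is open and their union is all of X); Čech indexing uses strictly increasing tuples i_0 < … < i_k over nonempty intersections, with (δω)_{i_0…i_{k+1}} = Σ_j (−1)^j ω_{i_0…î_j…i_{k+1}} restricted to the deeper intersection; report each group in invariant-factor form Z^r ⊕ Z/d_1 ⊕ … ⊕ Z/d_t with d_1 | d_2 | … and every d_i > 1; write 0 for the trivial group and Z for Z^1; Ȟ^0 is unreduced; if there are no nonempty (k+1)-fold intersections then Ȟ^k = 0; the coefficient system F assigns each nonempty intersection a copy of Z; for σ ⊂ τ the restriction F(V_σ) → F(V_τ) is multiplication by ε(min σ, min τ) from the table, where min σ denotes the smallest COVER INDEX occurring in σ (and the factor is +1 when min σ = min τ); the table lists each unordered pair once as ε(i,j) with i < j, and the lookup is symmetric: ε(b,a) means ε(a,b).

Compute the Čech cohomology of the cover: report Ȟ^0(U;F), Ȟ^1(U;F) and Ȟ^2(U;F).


Ȟ^0 = Z, Ȟ^1 = Z^2 and Ȟ^2 = 0

nerve of the cover:
  V12={t7} V13={t3} V14={t5} V15={t8} V23={t2} V45={t1,t6}
C dims 5,6; δ0: rk 4, SNF 1^4
Ȟ^0 = (5 − 4) − 0 = 1, so Ȟ^0 ≅ Z
Ȟ^1 = (6 − 0) − 4 = 2, so Ȟ^1 ≅ Z^2
Ȟ^2 = (0 − 0) − 0 = 0, so Ȟ^2 ≅ 0


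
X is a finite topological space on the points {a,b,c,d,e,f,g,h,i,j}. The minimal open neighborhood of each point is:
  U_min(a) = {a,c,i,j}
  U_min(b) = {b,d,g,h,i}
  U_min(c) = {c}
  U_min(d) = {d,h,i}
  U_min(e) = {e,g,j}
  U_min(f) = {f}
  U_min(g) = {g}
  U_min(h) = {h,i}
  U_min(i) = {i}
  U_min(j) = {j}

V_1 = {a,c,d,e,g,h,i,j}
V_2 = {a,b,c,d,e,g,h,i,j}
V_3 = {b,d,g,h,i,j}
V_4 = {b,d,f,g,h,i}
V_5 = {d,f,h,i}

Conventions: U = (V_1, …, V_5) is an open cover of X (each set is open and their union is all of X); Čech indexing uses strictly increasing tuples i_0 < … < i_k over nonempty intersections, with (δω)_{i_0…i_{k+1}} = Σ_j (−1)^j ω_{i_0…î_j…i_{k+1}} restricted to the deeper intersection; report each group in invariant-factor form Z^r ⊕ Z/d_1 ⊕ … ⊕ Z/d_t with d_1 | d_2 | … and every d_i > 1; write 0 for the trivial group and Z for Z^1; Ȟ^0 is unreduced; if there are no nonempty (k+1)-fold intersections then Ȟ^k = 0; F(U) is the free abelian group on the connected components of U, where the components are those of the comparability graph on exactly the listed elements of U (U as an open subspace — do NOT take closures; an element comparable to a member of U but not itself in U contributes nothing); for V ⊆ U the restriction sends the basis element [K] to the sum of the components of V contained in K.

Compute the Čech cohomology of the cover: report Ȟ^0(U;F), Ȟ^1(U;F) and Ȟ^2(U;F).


Ȟ^0 ≅ Z^2, Ȟ^1 ≅ 0, Ȟ^2 ≅ 0

nerve of the cover:
  V12={a,c,d,e,g,h,i,j} V13={d,g,h,i,j} V14={d,g,h,i} V15={d,h,i} V23={b,d,g,h,i,j} V24={b,d,g,h,i} V25={d,h,i} V34={b,d,g,h,i} V35={d,h,i} V45={d,f,h,i}
  V123={d,g,h,i,j} V124={d,g,h,i} V125={d,h,i} V134={d,g,h,i} V135={d,h,i} V145={d,h,i} V234={b,d,g,h,i} V235={d,h,i} V245={d,h,i} V345={d,h,i}
  V1234={d,g,h,i} V1235={d,h,i} V1245={d,h,i} V1345={d,h,i} V2345={d,h,i}
  V12345={d,h,i}
components per intersection:
  V1: {a,c,d,e,g,h,i,j}
  V2: {a,b,c,d,e,g,h,i,j}
  V3: {b,d,g,h,i} {j}
  V4: {b,d,g,h,i} {f}
  V5: {d,h,i} {f}
  V12: {a,c,d,e,g,h,i,j}
  V13: {d,h,i} {g} {j}
  V14: {d,h,i} {g}
  V15: {d,h,i}
  V23: {b,d,g,h,i} {j}
  V24: {b,d,g,h,i}
  V25: {d,h,i}
  V34: {b,d,g,h,i}
  V35: {d,h,i}
  V45: {d,h,i} {f}
  V123: {d,h,i} {g} {j}
  V124: {d,h,i} {g}
  V125: {d,h,i}
  V134: {d,h,i} {g}
  V135: {d,h,i}
  V145: {d,h,i}
  V234: {b,d,g,h,i}
  V235: {d,h,i}
  V245: {d,h,i}
  V345: {d,h,i}
  V1234: {d,h,i} {g}
  V1235: {d,h,i}
  V1245: {d,h,i}
  V1345: {d,h,i}
  V2345: {d,h,i}
  V12345: {d,h,i}
C dims 8,15,14,6; δ0: rk 6, SNF 1^6; δ1: rk 9, SNF 1^9; δ2: rk 5, SNF 1^5
Ȟ^0 = (8 − 6) − 0 = 2, so Ȟ^0 ≅ Z^2
Ȟ^1 = (15 − 9) − 6 = 0, so Ȟ^1 ≅ 0
Ȟ^2 = (14 − 5) − 9 = 0, so Ȟ^2 ≅ 0


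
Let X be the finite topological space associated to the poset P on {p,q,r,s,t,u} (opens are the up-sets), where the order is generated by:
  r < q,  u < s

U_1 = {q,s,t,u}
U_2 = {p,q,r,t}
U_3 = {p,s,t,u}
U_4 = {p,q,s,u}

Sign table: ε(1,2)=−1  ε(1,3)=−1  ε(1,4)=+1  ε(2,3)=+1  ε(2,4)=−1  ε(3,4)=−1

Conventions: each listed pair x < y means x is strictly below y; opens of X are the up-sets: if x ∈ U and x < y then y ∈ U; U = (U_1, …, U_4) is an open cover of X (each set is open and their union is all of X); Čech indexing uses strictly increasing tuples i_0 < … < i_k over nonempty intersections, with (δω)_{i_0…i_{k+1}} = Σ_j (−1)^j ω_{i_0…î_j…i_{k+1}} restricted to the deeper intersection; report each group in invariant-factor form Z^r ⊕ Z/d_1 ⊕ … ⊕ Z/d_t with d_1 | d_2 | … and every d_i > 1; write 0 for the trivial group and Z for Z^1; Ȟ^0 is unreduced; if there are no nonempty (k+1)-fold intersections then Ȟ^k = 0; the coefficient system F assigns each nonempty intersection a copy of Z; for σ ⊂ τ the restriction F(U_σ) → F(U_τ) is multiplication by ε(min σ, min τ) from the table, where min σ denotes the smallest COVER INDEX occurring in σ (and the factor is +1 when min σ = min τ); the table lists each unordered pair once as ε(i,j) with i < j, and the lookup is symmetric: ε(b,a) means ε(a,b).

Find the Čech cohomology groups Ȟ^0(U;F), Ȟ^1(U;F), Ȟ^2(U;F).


nonempty overlaps:
  U12={q,t} U13={s,t,u} U14={q,s,u} U23={p,t} U24={p,q} U34={p,s,u}
  U123={t} U124={q} U134={s,u} U234={p}
C dims 4,6,4; δ0: rk 3, SNF 1^3; δ1: rk 3, SNF 1^3
degree 0: 4−3−0 = 1 → Ȟ^0 ≅ Z
degree 1: 6−3−3 = 0 → Ȟ^1 ≅ 0
degree 2: 4−0−3 = 1 → Ȟ^2 ≅ Z

Ȟ^0 = Z, Ȟ^1 = 0, Ȟ^2 = Z


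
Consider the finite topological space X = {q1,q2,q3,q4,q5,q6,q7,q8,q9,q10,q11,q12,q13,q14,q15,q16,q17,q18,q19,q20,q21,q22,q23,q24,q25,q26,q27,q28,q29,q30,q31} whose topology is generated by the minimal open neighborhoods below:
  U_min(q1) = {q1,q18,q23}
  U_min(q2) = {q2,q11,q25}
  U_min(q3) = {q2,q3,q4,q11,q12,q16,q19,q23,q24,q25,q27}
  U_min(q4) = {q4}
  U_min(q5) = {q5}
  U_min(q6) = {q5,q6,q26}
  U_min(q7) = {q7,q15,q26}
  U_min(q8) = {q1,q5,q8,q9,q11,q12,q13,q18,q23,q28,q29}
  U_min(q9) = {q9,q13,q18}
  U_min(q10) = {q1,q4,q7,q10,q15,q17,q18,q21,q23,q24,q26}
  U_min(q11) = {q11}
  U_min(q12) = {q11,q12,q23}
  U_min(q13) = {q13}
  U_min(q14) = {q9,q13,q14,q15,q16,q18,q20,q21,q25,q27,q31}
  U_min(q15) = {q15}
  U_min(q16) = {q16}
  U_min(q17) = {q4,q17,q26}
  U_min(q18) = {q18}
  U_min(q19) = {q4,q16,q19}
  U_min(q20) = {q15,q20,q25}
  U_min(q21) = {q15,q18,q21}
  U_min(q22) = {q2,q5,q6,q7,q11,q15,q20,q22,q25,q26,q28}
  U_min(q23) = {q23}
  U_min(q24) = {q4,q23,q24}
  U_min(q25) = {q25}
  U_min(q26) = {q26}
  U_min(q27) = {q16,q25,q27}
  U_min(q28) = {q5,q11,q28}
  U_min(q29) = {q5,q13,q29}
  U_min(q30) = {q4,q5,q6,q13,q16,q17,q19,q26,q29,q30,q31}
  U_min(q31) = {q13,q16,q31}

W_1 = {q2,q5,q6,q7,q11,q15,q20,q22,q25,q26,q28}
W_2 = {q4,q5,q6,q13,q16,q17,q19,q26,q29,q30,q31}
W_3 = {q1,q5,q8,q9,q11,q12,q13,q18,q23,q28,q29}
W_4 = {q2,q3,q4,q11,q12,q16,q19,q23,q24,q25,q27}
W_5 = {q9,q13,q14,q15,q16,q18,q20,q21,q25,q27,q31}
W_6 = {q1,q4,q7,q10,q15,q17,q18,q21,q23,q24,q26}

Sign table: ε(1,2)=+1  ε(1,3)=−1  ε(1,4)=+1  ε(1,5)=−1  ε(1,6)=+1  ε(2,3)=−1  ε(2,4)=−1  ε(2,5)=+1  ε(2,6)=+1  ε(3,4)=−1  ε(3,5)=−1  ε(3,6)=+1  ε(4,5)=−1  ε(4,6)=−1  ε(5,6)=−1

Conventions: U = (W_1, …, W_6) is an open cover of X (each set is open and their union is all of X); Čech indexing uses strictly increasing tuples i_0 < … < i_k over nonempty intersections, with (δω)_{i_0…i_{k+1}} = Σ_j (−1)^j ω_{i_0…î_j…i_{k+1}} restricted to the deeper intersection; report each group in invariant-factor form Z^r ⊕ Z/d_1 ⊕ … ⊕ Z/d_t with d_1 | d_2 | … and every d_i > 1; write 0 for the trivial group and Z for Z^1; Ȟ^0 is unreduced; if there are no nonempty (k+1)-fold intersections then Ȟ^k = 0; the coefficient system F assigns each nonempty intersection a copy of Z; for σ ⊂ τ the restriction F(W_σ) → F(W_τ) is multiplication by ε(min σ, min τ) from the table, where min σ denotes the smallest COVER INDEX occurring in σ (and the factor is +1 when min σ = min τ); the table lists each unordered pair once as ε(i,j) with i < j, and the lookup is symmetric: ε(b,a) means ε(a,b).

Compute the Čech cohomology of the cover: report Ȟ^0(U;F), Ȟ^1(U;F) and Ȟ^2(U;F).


Ȟ^0 = 0, Ȟ^1 = Z/2 and Ȟ^2 = Z

intersection data:
  W12={q5,q6,q26} W13={q5,q11,q28} W14={q2,q11,q25} W15={q15,q20,q25} W16={q7,q15,q26} W23={q5,q13,q29} W24={q4,q16,q19} W25={q13,q16,q31} W26={q4,q17,q26} W34={q11,q12,q23} W35={q9,q13,q18} W36={q1,q18,q23} W45={q16,q25,q27} W46={q4,q23,q24} W56={q15,q18,q21}
  W123={q5} W126={q26} W134={q11} W145={q25} W156={q15} W235={q13} W245={q16} W246={q4} W346={q23} W356={q18}
C dims 6,15,10; δ0: rk 6, SNF 1^5·2; δ1: rk 9, SNF 1^9
Ȟ^0 = (6 − 6) − 0 = 0, so Ȟ^0 ≅ 0
Ȟ^1 = (15 − 9) − 6 = 0 plus torsion [2], so Ȟ^1 ≅ Z/2
Ȟ^2 = (10 − 0) − 9 = 1, so Ȟ^2 ≅ Z


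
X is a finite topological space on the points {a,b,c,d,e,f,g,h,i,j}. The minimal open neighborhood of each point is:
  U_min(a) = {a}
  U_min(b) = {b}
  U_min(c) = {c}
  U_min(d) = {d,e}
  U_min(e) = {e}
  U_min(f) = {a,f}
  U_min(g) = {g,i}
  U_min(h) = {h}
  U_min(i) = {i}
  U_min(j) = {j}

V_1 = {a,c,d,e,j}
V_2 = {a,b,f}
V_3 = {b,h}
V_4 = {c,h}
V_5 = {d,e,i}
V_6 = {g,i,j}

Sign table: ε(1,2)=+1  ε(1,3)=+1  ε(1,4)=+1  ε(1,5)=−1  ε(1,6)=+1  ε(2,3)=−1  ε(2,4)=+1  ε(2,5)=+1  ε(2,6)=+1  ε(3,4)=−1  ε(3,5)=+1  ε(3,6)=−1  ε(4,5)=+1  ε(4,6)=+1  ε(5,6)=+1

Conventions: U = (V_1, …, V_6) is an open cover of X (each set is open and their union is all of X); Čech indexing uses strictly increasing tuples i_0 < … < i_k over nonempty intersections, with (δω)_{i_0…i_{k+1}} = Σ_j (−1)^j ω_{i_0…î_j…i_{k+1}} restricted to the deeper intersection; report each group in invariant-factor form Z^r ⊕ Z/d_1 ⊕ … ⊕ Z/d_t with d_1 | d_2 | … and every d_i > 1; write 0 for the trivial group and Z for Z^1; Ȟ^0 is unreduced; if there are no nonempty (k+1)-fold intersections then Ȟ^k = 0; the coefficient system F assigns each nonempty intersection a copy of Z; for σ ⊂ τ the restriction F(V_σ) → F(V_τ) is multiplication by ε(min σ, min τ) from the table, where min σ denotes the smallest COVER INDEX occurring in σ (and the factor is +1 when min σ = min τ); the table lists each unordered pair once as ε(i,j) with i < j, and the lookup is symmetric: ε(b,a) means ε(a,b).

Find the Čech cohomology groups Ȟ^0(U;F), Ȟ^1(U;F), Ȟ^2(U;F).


Ȟ^0 ≅ 0, Ȟ^1 ≅ Z ⊕ Z/2 and Ȟ^2 ≅ 0

intersection data:
  V12={a} V14={c} V15={d,e} V16={j} V23={b} V34={h} V56={i}
C dims 6,7; δ0: rk 6, SNF 1^5·2
Ȟ^0 = (6 − 6) − 0 = 0, so Ȟ^0 ≅ 0
Ȟ^1 = (7 − 0) − 6 = 1 plus torsion [2], so Ȟ^1 ≅ Z ⊕ Z/2
Ȟ^2 = (0 − 0) − 0 = 0, so Ȟ^2 ≅ 0


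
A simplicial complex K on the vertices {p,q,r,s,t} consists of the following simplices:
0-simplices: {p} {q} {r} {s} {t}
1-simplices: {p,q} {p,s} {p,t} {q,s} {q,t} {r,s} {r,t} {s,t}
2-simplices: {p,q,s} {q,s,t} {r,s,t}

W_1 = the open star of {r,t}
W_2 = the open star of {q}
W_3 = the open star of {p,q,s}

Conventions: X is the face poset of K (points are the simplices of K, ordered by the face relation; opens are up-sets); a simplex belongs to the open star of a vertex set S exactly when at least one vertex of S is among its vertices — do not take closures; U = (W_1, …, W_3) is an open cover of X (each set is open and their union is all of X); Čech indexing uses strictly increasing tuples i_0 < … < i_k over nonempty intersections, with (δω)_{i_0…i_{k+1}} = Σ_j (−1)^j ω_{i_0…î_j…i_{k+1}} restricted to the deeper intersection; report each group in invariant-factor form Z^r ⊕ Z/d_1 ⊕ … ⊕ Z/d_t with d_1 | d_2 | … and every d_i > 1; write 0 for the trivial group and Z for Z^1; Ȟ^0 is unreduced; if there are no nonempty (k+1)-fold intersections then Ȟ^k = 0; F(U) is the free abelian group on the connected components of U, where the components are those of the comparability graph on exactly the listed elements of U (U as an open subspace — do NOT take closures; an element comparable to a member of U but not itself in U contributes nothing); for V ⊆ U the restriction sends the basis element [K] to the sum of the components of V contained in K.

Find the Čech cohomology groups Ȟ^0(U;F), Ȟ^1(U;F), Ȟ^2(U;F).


Ȟ^0(U;F) ≅ Z, Ȟ^1(U;F) ≅ Z and Ȟ^2(U;F) ≅ 0

cover nerve:
  W1={{r},{t},{p,t},{q,t},{r,s},{r,t},{s,t},{q,s,t},{r,s,t}} W2={{q},{p,q},{q,s},{q,t},{p,q,s},{q,s,t}} W3={{p},{q},{s},{p,q},{p,s},{p,t},{q,s},{q,t},{r,s},{s,t},{p,q,s},{q,s,t},{r,s,t}}
  W12={{q,t},{q,s,t}} W13={{p,t},{q,t},{r,s},{s,t},{q,s,t},{r,s,t}} W23={{q},{p,q},{q,s},{q,t},{p,q,s},{q,s,t}}
  W123={{q,t},{q,s,t}}
components per intersection:
  W1: {{r},{t},{p,t},{q,t},{r,s},{r,t},{s,t},{q,s,t},{r,s,t}}
  W2: {{q},{p,q},{q,s},{q,t},{p,q,s},{q,s,t}}
  W3: {{p},{q},{s},{p,q},{p,s},{p,t},{q,s},{q,t},{r,s},{s,t},{p,q,s},{q,s,t},{r,s,t}}
  W12: {{q,t},{q,s,t}}
  W13: {{p,t}} {{q,t},{r,s},{s,t},{q,s,t},{r,s,t}}
  W23: {{q},{p,q},{q,s},{q,t},{p,q,s},{q,s,t}}
  W123: {{q,t},{q,s,t}}
C dims 3,4,1; δ0: rk 2, SNF 1^2; δ1: rk 1, SNF 1^1
Ȟ^0: (3−2)−0=1 ⇒ Z
Ȟ^1: (4−1)−2=1 ⇒ Z
Ȟ^2: (1−0)−1=0 ⇒ 0


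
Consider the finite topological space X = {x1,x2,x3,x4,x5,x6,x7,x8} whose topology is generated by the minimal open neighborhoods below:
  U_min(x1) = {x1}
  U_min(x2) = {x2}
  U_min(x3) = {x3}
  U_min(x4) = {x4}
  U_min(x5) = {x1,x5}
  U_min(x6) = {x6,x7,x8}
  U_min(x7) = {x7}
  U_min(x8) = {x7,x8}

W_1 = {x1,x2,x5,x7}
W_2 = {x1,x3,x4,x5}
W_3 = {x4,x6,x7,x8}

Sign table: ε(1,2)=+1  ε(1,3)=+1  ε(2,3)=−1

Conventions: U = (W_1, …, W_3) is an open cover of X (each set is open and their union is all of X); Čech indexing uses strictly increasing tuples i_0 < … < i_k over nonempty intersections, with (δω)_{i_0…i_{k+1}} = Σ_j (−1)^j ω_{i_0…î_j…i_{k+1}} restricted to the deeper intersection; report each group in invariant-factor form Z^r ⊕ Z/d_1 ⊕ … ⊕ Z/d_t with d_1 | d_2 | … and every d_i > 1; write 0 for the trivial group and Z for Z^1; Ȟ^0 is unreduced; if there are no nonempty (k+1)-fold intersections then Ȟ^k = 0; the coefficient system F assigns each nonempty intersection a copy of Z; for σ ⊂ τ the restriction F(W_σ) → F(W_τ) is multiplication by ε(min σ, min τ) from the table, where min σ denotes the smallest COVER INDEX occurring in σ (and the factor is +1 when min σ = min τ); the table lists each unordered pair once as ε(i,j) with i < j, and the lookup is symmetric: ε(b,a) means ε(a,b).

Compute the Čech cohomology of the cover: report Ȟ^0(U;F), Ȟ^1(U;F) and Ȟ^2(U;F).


nonempty intersections:
  W12={x1,x5} W13={x7} W23={x4}
C dims 3,3; δ0: rk 3, SNF 1^2·2
Ȟ^0: (3−3)−0=0 ⇒ 0
Ȟ^1: (3−0)−3=0 plus torsion [2] ⇒ Z/2
Ȟ^2: (0−0)−0=0 ⇒ 0

Ȟ^0 = 0, Ȟ^1 = Z/2 and Ȟ^2 = 0


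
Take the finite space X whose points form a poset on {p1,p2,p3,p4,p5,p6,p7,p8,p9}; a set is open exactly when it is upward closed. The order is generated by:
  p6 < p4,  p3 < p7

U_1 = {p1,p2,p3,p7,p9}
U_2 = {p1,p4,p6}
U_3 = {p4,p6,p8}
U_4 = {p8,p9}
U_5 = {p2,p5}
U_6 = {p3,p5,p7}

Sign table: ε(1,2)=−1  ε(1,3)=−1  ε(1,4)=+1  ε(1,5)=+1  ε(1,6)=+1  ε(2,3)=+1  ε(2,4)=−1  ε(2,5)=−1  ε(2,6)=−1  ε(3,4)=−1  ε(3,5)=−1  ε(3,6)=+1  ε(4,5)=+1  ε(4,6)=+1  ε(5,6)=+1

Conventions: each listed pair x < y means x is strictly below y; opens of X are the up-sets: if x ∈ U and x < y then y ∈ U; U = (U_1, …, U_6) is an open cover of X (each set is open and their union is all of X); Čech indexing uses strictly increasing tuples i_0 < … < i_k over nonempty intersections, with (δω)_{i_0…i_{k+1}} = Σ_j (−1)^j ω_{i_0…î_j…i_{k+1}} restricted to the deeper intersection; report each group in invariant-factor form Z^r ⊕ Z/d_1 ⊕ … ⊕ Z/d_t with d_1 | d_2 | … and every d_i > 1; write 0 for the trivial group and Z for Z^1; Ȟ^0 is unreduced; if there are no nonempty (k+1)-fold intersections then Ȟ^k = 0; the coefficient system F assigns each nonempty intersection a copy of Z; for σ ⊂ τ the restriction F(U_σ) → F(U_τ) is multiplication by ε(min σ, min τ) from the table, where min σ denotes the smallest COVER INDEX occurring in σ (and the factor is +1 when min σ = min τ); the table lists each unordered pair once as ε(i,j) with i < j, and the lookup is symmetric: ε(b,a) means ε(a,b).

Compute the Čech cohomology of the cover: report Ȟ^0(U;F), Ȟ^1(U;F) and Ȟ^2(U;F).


Ȟ^0(U;F) ≅ Z, Ȟ^1(U;F) ≅ Z^2 and Ȟ^2(U;F) ≅ 0

nerve simplices:
  U12={p1} U14={p9} U15={p2} U16={p3,p7} U23={p4,p6} U34={p8} U56={p5}
C dims 6,7; δ0: rk 5, SNF 1^5
degree 0: 6−5−0 = 1 → Ȟ^0 ≅ Z
degree 1: 7−0−5 = 2 → Ȟ^1 ≅ Z^2
degree 2: 0−0−0 = 0 → Ȟ^2 ≅ 0


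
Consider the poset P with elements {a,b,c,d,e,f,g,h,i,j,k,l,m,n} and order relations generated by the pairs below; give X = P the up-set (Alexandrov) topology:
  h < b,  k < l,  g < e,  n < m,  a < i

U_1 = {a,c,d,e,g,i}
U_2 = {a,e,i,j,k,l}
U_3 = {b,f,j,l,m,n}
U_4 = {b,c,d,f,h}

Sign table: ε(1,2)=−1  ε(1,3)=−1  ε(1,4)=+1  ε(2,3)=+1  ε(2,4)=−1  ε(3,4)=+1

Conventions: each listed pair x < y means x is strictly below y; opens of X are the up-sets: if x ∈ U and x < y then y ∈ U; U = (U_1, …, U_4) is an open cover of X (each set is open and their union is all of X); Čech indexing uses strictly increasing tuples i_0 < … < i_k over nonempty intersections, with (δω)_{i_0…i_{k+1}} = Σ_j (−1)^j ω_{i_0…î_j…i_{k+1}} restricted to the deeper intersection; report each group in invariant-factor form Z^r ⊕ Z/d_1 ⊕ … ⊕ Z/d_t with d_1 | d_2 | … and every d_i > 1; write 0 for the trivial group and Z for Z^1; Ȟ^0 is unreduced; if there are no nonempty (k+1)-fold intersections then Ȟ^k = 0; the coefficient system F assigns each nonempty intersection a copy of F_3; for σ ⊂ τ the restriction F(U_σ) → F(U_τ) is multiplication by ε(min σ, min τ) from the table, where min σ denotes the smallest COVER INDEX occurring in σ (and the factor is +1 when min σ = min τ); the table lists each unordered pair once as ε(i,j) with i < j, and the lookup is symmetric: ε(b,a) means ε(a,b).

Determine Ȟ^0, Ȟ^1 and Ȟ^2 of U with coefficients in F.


nerve of the cover:
  U12={a,e,i} U14={c,d} U23={j,l} U34={b,f}
C dims 4,4; δ0: rk_F3 4
Ȟ^0 = (4 − 4) − 0 = 0, so Ȟ^0 ≅ 0
Ȟ^1 = (4 − 0) − 4 = 0, so Ȟ^1 ≅ 0
Ȟ^2 = (0 − 0) − 0 = 0, so Ȟ^2 ≅ 0

Ȟ^0 = 0; Ȟ^1 = 0; Ȟ^2 = 0


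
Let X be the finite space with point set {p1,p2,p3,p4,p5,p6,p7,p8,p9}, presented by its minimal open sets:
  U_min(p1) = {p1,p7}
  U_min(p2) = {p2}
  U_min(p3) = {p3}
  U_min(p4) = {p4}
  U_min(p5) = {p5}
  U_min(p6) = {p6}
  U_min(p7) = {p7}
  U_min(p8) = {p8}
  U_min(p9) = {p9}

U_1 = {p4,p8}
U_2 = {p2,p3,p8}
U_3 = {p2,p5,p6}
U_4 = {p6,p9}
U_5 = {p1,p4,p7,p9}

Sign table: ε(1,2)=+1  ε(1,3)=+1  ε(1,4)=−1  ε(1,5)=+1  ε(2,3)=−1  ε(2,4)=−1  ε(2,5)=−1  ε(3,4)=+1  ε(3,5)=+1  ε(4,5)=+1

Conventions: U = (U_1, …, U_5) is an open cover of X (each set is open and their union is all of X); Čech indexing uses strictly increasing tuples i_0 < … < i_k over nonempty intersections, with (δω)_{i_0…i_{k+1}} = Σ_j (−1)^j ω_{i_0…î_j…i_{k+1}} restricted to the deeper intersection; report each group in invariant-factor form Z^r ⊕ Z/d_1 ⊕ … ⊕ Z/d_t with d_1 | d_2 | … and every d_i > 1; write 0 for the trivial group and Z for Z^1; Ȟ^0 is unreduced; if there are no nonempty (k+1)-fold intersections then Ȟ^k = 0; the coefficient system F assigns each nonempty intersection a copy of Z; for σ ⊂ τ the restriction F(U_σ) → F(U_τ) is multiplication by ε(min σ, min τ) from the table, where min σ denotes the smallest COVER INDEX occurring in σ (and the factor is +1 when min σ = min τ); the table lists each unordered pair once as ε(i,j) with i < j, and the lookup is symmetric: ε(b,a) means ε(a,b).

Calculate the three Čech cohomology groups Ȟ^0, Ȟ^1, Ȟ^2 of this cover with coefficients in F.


Ȟ^0(U;F) ≅ 0; Ȟ^1(U;F) ≅ Z/2; Ȟ^2(U;F) ≅ 0

cover nerve:
  U12={p8} U15={p4} U23={p2} U34={p6} U45={p9}
C dims 5,5; δ0: rk 5, SNF 1^4·2
Ȟ^0: (5−5)−0=0 ⇒ 0
Ȟ^1: (5−0)−5=0 plus torsion [2] ⇒ Z/2
Ȟ^2: (0−0)−0=0 ⇒ 0


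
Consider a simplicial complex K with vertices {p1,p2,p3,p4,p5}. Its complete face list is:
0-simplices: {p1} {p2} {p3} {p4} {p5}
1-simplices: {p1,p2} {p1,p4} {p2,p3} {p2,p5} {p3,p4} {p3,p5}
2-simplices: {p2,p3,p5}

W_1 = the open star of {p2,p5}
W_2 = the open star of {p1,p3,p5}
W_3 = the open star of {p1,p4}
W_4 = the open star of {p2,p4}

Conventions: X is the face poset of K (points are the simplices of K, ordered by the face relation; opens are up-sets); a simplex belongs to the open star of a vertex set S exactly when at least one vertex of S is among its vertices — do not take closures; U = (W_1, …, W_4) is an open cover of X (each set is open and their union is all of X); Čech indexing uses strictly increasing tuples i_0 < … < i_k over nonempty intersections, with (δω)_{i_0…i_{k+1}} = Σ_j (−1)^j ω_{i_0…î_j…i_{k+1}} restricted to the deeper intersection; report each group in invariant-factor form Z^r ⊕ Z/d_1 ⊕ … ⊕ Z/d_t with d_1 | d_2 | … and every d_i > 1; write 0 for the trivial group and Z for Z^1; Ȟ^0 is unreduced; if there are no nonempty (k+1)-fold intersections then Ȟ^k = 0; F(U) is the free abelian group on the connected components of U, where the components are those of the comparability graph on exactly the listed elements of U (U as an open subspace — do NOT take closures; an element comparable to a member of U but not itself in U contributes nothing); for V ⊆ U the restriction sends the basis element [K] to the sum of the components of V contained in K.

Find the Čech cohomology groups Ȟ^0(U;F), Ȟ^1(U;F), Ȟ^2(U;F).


Ȟ^0(U;F) ≅ Z, Ȟ^1(U;F) ≅ Z, Ȟ^2(U;F) ≅ 0

nerve of the cover:
  W1={{p2},{p5},{p1,p2},{p2,p3},{p2,p5},{p3,p5},{p2,p3,p5}} W2={{p1},{p3},{p5},{p1,p2},{p1,p4},{p2,p3},{p2,p5},{p3,p4},{p3,p5},{p2,p3,p5}} W3={{p1},{p4},{p1,p2},{p1,p4},{p3,p4}} W4={{p2},{p4},{p1,p2},{p1,p4},{p2,p3},{p2,p5},{p3,p4},{p2,p3,p5}}
  W12={{p5},{p1,p2},{p2,p3},{p2,p5},{p3,p5},{p2,p3,p5}} W13={{p1,p2}} W14={{p2},{p1,p2},{p2,p3},{p2,p5},{p2,p3,p5}} W23={{p1},{p1,p2},{p1,p4},{p3,p4}} W24={{p1,p2},{p1,p4},{p2,p3},{p2,p5},{p3,p4},{p2,p3,p5}} W34={{p4},{p1,p2},{p1,p4},{p3,p4}}
  W123={{p1,p2}} W124={{p1,p2},{p2,p3},{p2,p5},{p2,p3,p5}} W134={{p1,p2}} W234={{p1,p2},{p1,p4},{p3,p4}}
  W1234={{p1,p2}}
components per intersection:
  W1: {{p2},{p5},{p1,p2},{p2,p3},{p2,p5},{p3,p5},{p2,p3,p5}}
  W2: {{p1},{p1,p2},{p1,p4}} {{p3},{p5},{p2,p3},{p2,p5},{p3,p4},{p3,p5},{p2,p3,p5}}
  W3: {{p1},{p4},{p1,p2},{p1,p4},{p3,p4}}
  W4: {{p2},{p1,p2},{p2,p3},{p2,p5},{p2,p3,p5}} {{p4},{p1,p4},{p3,p4}}
  W12: {{p5},{p2,p3},{p2,p5},{p3,p5},{p2,p3,p5}} {{p1,p2}}
  W13: {{p1,p2}}
  W14: {{p2},{p1,p2},{p2,p3},{p2,p5},{p2,p3,p5}}
  W23: {{p1},{p1,p2},{p1,p4}} {{p3,p4}}
  W24: {{p1,p2}} {{p1,p4}} {{p2,p3},{p2,p5},{p2,p3,p5}} {{p3,p4}}
  W34: {{p4},{p1,p4},{p3,p4}} {{p1,p2}}
  W123: {{p1,p2}}
  W124: {{p1,p2}} {{p2,p3},{p2,p5},{p2,p3,p5}}
  W134: {{p1,p2}}
  W234: {{p1,p2}} {{p1,p4}} {{p3,p4}}
  W1234: {{p1,p2}}
C dims 6,12,7,1; δ0: rk 5, SNF 1^5; δ1: rk 6, SNF 1^6; δ2: rk 1, SNF 1^1
Ȟ^0 = (6 − 5) − 0 = 1, so Ȟ^0 ≅ Z
Ȟ^1 = (12 − 6) − 5 = 1, so Ȟ^1 ≅ Z
Ȟ^2 = (7 − 1) − 6 = 0, so Ȟ^2 ≅ 0


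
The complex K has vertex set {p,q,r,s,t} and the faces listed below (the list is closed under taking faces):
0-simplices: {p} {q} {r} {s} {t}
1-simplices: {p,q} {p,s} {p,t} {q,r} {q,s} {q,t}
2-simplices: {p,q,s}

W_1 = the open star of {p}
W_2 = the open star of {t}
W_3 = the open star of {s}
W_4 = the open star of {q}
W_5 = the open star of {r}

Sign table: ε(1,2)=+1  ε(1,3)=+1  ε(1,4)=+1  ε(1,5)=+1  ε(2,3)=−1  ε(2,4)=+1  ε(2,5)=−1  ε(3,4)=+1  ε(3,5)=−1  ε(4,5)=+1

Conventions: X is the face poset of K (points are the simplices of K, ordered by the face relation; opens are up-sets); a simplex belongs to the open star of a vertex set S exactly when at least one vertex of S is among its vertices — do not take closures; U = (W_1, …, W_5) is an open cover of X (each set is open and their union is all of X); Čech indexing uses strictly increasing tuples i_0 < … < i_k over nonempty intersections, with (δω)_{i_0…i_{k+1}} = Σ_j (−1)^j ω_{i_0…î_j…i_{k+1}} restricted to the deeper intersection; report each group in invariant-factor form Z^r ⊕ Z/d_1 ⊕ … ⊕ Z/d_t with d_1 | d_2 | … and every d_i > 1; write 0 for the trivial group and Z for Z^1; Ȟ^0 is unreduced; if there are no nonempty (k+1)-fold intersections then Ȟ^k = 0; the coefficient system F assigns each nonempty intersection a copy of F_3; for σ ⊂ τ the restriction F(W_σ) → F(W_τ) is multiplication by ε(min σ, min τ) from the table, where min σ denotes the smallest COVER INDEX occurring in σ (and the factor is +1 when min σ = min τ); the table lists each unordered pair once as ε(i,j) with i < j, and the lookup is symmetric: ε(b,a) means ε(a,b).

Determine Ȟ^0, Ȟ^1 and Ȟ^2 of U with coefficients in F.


Ȟ^0 = Z/3, Ȟ^1 = Z/3, Ȟ^2 = 0

nerve simplices:
  W1={{p},{p,q},{p,s},{p,t},{p,q,s}} W2={{t},{p,t},{q,t}} W3={{s},{p,s},{q,s},{p,q,s}} W4={{q},{p,q},{q,r},{q,s},{q,t},{p,q,s}} W5={{r},{q,r}}
  W12={{p,t}} W13={{p,s},{p,q,s}} W14={{p,q},{p,q,s}} W24={{q,t}} W34={{q,s},{p,q,s}} W45={{q,r}}
  W134={{p,q,s}}
C dims 5,6,1; δ0: rk_F3 4; δ1: rk_F3 1
degree 0: 5−4−0 = 1 → Ȟ^0 ≅ Z/3
degree 1: 6−1−4 = 1 → Ȟ^1 ≅ Z/3
degree 2: 1−0−1 = 0 → Ȟ^2 ≅ 0


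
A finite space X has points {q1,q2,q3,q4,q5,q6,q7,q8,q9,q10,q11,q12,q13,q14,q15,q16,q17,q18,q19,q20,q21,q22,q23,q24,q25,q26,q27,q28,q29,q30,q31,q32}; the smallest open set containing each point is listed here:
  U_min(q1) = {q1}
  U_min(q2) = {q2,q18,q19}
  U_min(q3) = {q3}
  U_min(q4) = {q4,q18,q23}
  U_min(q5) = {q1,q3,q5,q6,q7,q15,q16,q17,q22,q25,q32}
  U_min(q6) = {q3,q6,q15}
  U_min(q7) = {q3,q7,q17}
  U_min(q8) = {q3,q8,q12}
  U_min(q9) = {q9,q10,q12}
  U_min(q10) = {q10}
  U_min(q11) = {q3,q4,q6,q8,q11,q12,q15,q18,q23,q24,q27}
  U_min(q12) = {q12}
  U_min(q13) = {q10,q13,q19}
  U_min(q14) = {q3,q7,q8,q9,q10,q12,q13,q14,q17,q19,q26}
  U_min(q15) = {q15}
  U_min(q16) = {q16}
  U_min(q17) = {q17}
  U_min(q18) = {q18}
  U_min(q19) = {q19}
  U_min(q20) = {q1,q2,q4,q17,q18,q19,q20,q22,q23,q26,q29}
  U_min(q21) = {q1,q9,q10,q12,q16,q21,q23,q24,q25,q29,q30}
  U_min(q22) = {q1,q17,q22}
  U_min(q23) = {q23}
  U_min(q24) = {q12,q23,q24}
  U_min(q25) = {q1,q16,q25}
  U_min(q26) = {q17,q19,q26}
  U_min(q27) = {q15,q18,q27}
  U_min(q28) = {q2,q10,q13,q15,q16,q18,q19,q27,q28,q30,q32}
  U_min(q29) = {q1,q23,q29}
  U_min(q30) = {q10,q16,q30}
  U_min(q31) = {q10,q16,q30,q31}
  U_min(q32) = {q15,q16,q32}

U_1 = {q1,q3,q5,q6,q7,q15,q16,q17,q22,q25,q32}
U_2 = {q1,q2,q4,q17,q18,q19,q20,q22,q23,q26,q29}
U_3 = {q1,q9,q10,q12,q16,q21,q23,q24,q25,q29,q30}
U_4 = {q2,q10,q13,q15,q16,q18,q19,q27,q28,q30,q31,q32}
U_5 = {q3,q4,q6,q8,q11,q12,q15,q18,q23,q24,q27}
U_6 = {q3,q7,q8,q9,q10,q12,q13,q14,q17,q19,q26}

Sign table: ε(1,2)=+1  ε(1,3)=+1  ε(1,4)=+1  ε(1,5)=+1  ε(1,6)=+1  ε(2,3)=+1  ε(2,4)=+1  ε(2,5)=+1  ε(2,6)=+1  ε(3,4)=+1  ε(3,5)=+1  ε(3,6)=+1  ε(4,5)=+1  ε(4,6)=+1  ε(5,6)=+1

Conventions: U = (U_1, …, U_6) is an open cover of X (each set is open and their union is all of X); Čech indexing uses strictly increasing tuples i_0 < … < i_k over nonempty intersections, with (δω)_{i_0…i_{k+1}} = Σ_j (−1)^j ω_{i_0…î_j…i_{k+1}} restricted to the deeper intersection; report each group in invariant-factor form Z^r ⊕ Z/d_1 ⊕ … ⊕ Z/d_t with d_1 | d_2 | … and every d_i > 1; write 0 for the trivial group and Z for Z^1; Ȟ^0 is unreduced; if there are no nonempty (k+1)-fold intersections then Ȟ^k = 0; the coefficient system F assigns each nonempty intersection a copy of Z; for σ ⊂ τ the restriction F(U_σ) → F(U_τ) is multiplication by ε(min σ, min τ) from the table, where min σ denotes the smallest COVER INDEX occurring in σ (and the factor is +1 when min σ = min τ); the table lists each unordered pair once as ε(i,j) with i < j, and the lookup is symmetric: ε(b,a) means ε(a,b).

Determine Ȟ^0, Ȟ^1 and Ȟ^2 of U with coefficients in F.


Ȟ^0 ≅ Z; Ȟ^1 ≅ 0; Ȟ^2 ≅ Z/2

intersection data:
  U12={q1,q17,q22} U13={q1,q16,q25} U14={q15,q16,q32} U15={q3,q6,q15} U16={q3,q7,q17} U23={q1,q23,q29} U24={q2,q18,q19} U25={q4,q18,q23} U26={q17,q19,q26} U34={q10,q16,q30} U35={q12,q23,q24} U36={q9,q10,q12} U45={q15,q18,q27} U46={q10,q13,q19} U56={q3,q8,q12}
  U123={q1} U126={q17} U134={q16} U145={q15} U156={q3} U235={q23} U245={q18} U246={q19} U346={q10} U356={q12}
C dims 6,15,10; δ0: rk 5, SNF 1^5; δ1: rk 10, SNF 1^9·2
Ȟ^0 = (6 − 5) − 0 = 1, so Ȟ^0 ≅ Z
Ȟ^1 = (15 − 10) − 5 = 0, so Ȟ^1 ≅ 0
Ȟ^2 = (10 − 0) − 10 = 0 plus torsion [2], so Ȟ^2 ≅ Z/2


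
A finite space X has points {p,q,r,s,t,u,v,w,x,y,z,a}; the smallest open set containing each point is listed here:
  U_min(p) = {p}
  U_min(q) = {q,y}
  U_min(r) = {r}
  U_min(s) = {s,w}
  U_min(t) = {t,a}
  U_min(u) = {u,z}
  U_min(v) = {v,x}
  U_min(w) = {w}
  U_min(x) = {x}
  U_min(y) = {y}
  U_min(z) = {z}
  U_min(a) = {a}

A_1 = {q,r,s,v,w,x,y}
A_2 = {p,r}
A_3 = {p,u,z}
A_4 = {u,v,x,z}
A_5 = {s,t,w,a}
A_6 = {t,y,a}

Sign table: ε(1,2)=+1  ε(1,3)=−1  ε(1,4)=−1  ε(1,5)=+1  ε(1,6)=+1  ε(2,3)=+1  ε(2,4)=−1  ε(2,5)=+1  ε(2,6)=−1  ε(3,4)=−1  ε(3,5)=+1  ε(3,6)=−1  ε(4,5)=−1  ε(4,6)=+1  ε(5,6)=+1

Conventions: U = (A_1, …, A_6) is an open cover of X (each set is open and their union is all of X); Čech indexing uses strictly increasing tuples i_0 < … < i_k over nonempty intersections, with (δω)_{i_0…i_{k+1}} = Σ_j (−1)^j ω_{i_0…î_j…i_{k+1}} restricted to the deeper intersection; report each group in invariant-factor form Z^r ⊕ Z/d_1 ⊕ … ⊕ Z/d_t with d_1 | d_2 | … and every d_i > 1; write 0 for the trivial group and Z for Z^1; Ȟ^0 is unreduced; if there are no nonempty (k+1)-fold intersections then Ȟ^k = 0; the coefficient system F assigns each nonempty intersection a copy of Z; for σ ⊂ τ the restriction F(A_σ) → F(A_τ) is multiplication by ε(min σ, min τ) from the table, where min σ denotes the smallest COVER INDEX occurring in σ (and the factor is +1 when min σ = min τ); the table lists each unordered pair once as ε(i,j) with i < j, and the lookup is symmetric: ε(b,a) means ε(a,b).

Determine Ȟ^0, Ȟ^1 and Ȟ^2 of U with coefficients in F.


Ȟ^0 = Z; Ȟ^1 = Z^2; Ȟ^2 = 0

intersection data:
  A12={r} A14={v,x} A15={s,w} A16={y} A23={p} A34={u,z} A56={t,a}
C dims 6,7; δ0: rk 5, SNF 1^5
Ȟ^0 = (6 − 5) − 0 = 1, so Ȟ^0 ≅ Z
Ȟ^1 = (7 − 0) − 5 = 2, so Ȟ^1 ≅ Z^2
Ȟ^2 = (0 − 0) − 0 = 0, so Ȟ^2 ≅ 0


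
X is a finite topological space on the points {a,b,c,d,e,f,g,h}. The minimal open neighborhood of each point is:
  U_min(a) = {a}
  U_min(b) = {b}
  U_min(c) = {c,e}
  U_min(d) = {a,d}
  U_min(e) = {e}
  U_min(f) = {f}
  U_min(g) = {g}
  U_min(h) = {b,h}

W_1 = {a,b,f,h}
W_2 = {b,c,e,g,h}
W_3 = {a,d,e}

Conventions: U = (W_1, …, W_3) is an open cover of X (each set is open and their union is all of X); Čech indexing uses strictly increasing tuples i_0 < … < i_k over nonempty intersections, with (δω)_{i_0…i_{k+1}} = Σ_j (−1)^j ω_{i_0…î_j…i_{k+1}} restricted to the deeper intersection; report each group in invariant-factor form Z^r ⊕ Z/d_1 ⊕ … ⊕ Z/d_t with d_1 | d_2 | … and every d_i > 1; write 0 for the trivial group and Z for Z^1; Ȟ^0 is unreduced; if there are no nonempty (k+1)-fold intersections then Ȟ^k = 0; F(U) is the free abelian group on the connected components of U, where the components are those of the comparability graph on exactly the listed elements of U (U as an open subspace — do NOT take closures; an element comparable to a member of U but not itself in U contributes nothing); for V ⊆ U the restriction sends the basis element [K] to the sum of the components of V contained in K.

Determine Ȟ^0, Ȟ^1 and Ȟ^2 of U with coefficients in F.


nerve of the cover:
  W12={b,h} W13={a} W23={e}
components per intersection:
  W1: {a} {b,h} {f}
  W2: {b,h} {c,e} {g}
  W3: {a,d} {e}
  W12: {b,h}
  W13: {a}
  W23: {e}
C dims 8,3; δ0: rk 3, SNF 1^3
Ȟ^0 = (8 − 3) − 0 = 5, so Ȟ^0 ≅ Z^5
Ȟ^1 = (3 − 0) − 3 = 0, so Ȟ^1 ≅ 0
Ȟ^2 = (0 − 0) − 0 = 0, so Ȟ^2 ≅ 0

Ȟ^0 ≅ Z^5; Ȟ^1 ≅ 0; Ȟ^2 ≅ 0


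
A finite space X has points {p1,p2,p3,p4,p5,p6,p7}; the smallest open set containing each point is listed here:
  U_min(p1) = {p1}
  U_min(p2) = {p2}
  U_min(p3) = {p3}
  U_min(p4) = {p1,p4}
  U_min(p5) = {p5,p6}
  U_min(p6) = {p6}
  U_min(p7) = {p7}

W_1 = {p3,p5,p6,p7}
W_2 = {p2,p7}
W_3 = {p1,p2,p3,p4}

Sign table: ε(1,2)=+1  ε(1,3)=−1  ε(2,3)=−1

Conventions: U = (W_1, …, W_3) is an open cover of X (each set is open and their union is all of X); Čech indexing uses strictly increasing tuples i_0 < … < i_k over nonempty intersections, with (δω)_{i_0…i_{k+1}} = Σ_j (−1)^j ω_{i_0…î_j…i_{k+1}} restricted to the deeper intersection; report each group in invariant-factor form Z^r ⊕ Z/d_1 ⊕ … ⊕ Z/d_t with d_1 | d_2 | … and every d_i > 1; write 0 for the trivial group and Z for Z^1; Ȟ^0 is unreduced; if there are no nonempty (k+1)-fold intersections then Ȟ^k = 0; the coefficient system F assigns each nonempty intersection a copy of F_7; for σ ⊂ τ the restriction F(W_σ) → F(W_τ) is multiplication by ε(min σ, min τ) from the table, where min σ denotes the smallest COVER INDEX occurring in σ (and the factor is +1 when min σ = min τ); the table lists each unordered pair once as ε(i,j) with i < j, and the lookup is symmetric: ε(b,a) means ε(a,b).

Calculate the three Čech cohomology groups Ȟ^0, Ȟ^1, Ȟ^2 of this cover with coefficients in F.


Ȟ^0(U;F) ≅ Z/7; Ȟ^1(U;F) ≅ Z/7; Ȟ^2(U;F) ≅ 0

nerve of the cover:
  W12={p7} W13={p3} W23={p2}
C dims 3,3; δ0: rk_F7 2
Ȟ^0 = (3 − 2) − 0 = 1, so Ȟ^0 ≅ Z/7
Ȟ^1 = (3 − 0) − 2 = 1, so Ȟ^1 ≅ Z/7
Ȟ^2 = (0 − 0) − 0 = 0, so Ȟ^2 ≅ 0


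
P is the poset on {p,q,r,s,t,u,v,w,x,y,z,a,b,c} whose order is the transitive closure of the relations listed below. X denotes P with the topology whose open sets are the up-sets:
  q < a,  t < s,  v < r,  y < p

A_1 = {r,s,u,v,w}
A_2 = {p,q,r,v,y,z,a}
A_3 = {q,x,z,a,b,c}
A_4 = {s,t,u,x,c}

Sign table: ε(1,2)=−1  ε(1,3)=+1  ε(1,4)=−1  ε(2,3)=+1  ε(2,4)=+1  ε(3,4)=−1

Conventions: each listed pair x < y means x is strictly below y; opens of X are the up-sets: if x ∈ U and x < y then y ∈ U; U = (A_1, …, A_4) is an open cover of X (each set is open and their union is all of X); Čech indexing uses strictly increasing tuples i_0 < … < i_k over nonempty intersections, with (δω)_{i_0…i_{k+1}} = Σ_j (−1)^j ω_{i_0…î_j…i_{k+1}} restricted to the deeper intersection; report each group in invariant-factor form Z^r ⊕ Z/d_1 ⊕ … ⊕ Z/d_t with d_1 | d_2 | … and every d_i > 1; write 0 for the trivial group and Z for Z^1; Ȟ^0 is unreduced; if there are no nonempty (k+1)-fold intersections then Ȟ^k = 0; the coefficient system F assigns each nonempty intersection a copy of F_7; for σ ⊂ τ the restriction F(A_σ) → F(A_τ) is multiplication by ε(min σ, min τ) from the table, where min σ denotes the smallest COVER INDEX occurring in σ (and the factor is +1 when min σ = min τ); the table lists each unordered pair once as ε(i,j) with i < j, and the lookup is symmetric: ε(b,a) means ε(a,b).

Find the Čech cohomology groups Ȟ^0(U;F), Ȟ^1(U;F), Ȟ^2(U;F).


cover nerve:
  A12={r,v} A14={s,u} A23={q,z,a} A34={x,c}
C dims 4,4; δ0: rk_F7 4
Ȟ^0: (4−4)−0=0 ⇒ 0
Ȟ^1: (4−0)−4=0 ⇒ 0
Ȟ^2: (0−0)−0=0 ⇒ 0

Ȟ^0 ≅ 0; Ȟ^1 ≅ 0; Ȟ^2 ≅ 0


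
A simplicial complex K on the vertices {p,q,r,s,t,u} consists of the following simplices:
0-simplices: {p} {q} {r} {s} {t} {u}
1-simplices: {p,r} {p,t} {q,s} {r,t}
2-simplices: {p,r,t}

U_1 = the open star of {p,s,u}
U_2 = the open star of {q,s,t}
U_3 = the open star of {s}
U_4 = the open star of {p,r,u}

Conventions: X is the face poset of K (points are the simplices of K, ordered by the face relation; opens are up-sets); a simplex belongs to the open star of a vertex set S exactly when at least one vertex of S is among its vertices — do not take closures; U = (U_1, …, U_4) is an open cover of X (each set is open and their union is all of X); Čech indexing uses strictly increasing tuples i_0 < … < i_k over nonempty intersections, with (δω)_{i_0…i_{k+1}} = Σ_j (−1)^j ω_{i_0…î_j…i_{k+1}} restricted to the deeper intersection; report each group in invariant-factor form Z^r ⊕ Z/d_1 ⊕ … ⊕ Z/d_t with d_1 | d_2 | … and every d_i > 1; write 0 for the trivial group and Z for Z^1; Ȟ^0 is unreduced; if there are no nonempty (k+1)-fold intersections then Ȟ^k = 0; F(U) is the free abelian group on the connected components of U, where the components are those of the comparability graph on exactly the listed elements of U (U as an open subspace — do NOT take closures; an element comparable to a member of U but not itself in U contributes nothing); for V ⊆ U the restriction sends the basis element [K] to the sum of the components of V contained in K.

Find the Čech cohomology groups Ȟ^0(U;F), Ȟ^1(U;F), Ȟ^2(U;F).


nerve simplices:
  U1={{p},{s},{u},{p,r},{p,t},{q,s},{p,r,t}} U2={{q},{s},{t},{p,t},{q,s},{r,t},{p,r,t}} U3={{s},{q,s}} U4={{p},{r},{u},{p,r},{p,t},{r,t},{p,r,t}}
  U12={{s},{p,t},{q,s},{p,r,t}} U13={{s},{q,s}} U14={{p},{u},{p,r},{p,t},{p,r,t}} U23={{s},{q,s}} U24={{p,t},{r,t},{p,r,t}}
  U123={{s},{q,s}} U124={{p,t},{p,r,t}}
components per intersection:
  U1: {{p},{p,r},{p,t},{p,r,t}} {{s},{q,s}} {{u}}
  U2: {{q},{s},{q,s}} {{t},{p,t},{r,t},{p,r,t}}
  U3: {{s},{q,s}}
  U4: {{p},{r},{p,r},{p,t},{r,t},{p,r,t}} {{u}}
  U12: {{s},{q,s}} {{p,t},{p,r,t}}
  U13: {{s},{q,s}}
  U14: {{p},{p,r},{p,t},{p,r,t}} {{u}}
  U23: {{s},{q,s}}
  U24: {{p,t},{r,t},{p,r,t}}
  U123: {{s},{q,s}}
  U124: {{p,t},{p,r,t}}
C dims 8,7,2; δ0: rk 5, SNF 1^5; δ1: rk 2, SNF 1^2
degree 0: 8−5−0 = 3 → Ȟ^0 ≅ Z^3
degree 1: 7−2−5 = 0 → Ȟ^1 ≅ 0
degree 2: 2−0−2 = 0 → Ȟ^2 ≅ 0

Ȟ^0(U;F) ≅ Z^3, Ȟ^1(U;F) ≅ 0, Ȟ^2(U;F) ≅ 0


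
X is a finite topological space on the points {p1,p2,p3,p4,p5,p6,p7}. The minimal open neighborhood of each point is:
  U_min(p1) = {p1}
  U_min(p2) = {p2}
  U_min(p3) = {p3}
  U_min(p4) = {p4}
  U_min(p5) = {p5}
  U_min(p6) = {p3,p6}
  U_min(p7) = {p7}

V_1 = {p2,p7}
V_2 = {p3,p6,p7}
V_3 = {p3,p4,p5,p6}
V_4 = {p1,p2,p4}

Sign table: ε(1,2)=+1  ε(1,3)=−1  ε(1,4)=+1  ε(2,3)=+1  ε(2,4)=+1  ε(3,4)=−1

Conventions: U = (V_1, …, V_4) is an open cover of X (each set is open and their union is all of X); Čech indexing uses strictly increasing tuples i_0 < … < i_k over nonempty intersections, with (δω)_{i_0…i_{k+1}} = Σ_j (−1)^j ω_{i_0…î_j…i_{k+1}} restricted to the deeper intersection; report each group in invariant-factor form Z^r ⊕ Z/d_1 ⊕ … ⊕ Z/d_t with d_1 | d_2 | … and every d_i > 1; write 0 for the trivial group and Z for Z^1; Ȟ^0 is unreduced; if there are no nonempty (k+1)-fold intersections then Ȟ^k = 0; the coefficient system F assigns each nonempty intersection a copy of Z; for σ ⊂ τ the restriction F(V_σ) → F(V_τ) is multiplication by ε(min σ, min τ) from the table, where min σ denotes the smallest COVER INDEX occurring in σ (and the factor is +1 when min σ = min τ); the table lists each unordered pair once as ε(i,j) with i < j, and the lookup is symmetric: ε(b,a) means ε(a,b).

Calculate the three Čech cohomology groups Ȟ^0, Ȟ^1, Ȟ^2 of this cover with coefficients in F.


Ȟ^0 ≅ 0,  Ȟ^1 ≅ Z/2,  Ȟ^2 ≅ 0

nonempty overlaps:
  V12={p7} V14={p2} V23={p3,p6} V34={p4}
C dims 4,4; δ0: rk 4, SNF 1^3·2
degree 0: 4−4−0 = 0 → Ȟ^0 ≅ 0
degree 1: 4−0−4 = 0 plus torsion [2] → Ȟ^1 ≅ Z/2
degree 2: 0−0−0 = 0 → Ȟ^2 ≅ 0
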